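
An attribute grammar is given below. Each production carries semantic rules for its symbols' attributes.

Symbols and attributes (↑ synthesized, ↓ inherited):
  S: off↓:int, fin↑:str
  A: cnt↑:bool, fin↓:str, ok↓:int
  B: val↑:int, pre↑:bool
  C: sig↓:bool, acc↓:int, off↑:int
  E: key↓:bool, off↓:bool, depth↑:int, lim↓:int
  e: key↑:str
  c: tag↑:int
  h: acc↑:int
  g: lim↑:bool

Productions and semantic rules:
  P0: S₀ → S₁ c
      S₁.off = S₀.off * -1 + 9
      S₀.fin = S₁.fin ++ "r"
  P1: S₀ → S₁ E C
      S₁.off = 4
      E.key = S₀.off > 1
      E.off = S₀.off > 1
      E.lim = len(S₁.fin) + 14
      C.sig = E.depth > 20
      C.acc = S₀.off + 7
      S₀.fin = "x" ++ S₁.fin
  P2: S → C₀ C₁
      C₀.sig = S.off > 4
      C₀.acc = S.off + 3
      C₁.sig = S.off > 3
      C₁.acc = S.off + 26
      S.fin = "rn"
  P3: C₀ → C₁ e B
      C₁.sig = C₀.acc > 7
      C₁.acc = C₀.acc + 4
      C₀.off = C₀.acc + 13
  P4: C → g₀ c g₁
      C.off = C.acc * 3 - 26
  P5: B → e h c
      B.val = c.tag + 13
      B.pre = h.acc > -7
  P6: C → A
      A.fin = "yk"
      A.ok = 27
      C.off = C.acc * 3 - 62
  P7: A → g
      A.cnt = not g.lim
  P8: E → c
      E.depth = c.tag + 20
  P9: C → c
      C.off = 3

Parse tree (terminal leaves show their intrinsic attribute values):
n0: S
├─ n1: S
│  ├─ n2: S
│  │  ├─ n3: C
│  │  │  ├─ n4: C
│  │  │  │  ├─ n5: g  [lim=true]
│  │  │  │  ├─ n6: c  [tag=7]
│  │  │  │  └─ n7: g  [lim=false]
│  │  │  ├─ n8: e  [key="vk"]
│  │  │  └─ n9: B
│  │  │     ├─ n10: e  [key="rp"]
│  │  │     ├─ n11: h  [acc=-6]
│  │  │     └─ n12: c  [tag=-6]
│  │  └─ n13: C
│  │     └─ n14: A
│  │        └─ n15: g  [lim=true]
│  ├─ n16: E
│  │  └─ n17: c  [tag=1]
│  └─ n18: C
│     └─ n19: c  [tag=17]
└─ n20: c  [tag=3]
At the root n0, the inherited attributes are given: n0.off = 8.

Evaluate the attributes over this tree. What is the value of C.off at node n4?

1. n0.off = 8  [given at root]
2. n1.off = 1  [S₀.off * -1 + 9]
3. n2.off = 4  [4]
4. n3.sig = false  [S.off > 4]
5. n3.acc = 7  [S.off + 3]
6. n4.sig = false  [C₀.acc > 7]
7. n4.acc = 11  [C₀.acc + 4]
8. n5.lim = true  [terminal]
9. n6.tag = 7  [terminal]
10. n7.lim = false  [terminal]
11. n4.off = 7  [C.acc * 3 - 26]
12. n8.key = "vk"  [terminal]
13. n10.key = "rp"  [terminal]
14. n11.acc = -6  [terminal]
15. n12.tag = -6  [terminal]
16. n9.val = 7  [c.tag + 13]
17. n9.pre = true  [h.acc > -7]
18. n3.off = 20  [C₀.acc + 13]
19. n13.sig = true  [S.off > 3]
20. n13.acc = 30  [S.off + 26]
21. n14.fin = "yk"  ["yk"]
22. n14.ok = 27  [27]
23. n15.lim = true  [terminal]
24. n14.cnt = false  [not g.lim]
25. n13.off = 28  [C.acc * 3 - 62]
26. n2.fin = "rn"  ["rn"]
27. n16.key = false  [S₀.off > 1]
28. n16.off = false  [S₀.off > 1]
29. n16.lim = 16  [len(S₁.fin) + 14]
30. n17.tag = 1  [terminal]
31. n16.depth = 21  [c.tag + 20]
32. n18.sig = true  [E.depth > 20]
33. n18.acc = 8  [S₀.off + 7]
34. n19.tag = 17  [terminal]
35. n18.off = 3  [3]
36. n1.fin = "xrn"  ["x" ++ S₁.fin]
37. n20.tag = 3  [terminal]
38. n0.fin = "xrnr"  [S₁.fin ++ "r"]

7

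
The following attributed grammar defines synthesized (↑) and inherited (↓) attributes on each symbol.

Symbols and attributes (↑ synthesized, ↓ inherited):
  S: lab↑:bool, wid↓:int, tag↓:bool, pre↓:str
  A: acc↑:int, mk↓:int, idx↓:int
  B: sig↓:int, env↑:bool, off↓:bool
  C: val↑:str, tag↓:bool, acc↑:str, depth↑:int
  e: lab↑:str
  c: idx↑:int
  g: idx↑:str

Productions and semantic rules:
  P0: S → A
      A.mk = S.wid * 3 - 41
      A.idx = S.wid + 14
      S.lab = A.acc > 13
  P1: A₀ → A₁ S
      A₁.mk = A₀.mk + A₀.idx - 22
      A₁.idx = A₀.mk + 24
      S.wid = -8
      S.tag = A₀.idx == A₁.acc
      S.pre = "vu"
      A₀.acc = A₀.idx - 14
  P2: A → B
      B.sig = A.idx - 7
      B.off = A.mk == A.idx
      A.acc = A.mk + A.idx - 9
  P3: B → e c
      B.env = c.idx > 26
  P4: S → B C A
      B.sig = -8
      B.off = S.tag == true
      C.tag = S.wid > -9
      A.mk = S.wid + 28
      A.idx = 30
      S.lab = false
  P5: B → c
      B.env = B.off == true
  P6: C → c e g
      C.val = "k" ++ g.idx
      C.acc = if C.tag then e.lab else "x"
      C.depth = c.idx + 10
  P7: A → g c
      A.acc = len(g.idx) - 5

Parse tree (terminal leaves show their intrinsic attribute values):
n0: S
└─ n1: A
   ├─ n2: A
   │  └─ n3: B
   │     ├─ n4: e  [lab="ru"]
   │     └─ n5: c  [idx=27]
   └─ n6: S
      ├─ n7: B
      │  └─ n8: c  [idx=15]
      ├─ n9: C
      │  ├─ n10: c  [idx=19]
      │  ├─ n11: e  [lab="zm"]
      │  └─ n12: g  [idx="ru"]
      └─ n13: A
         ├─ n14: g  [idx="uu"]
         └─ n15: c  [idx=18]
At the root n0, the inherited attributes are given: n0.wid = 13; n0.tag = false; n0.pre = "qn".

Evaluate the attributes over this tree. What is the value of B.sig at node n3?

15

1. n0.wid = 13  [given at root]
2. n0.tag = false  [given at root]
3. n0.pre = "qn"  [given at root]
4. n1.mk = -2  [S.wid * 3 - 41]
5. n1.idx = 27  [S.wid + 14]
6. n2.mk = 3  [A₀.mk + A₀.idx - 22]
7. n2.idx = 22  [A₀.mk + 24]
8. n3.sig = 15  [A.idx - 7]
9. n3.off = false  [A.mk == A.idx]
10. n4.lab = "ru"  [terminal]
11. n5.idx = 27  [terminal]
12. n3.env = true  [c.idx > 26]
13. n2.acc = 16  [A.mk + A.idx - 9]
14. n6.wid = -8  [-8]
15. n6.tag = false  [A₀.idx == A₁.acc]
16. n6.pre = "vu"  ["vu"]
17. n7.sig = -8  [-8]
18. n7.off = false  [S.tag == true]
19. n8.idx = 15  [terminal]
20. n7.env = false  [B.off == true]
21. n9.tag = true  [S.wid > -9]
22. n10.idx = 19  [terminal]
23. n11.lab = "zm"  [terminal]
24. n12.idx = "ru"  [terminal]
25. n9.val = "kru"  ["k" ++ g.idx]
26. n9.acc = "zm"  [if C.tag then e.lab else "x"]
27. n9.depth = 29  [c.idx + 10]
28. n13.mk = 20  [S.wid + 28]
29. n13.idx = 30  [30]
30. n14.idx = "uu"  [terminal]
31. n15.idx = 18  [terminal]
32. n13.acc = -3  [len(g.idx) - 5]
33. n6.lab = false  [false]
34. n1.acc = 13  [A₀.idx - 14]
35. n0.lab = false  [A.acc > 13]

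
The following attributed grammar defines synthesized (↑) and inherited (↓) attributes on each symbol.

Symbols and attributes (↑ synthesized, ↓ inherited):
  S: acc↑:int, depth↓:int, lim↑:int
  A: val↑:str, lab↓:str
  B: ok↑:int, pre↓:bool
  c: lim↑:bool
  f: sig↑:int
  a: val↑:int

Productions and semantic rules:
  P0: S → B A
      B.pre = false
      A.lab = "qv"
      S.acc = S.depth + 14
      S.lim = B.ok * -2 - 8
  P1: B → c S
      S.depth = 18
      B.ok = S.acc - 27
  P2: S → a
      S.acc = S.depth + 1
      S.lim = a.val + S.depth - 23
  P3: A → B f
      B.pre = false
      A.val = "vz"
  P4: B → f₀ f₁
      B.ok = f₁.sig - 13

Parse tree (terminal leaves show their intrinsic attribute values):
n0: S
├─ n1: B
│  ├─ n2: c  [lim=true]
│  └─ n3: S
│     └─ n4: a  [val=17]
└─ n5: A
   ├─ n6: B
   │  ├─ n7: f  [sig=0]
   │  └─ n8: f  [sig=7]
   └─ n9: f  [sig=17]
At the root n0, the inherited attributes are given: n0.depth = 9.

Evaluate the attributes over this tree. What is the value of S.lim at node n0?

1. n0.depth = 9  [given at root]
2. n1.pre = false  [false]
3. n2.lim = true  [terminal]
4. n3.depth = 18  [18]
5. n4.val = 17  [terminal]
6. n3.acc = 19  [S.depth + 1]
7. n3.lim = 12  [a.val + S.depth - 23]
8. n1.ok = -8  [S.acc - 27]
9. n5.lab = "qv"  ["qv"]
10. n6.pre = false  [false]
11. n7.sig = 0  [terminal]
12. n8.sig = 7  [terminal]
13. n6.ok = -6  [f₁.sig - 13]
14. n9.sig = 17  [terminal]
15. n5.val = "vz"  ["vz"]
16. n0.acc = 23  [S.depth + 14]
17. n0.lim = 8  [B.ok * -2 - 8]

8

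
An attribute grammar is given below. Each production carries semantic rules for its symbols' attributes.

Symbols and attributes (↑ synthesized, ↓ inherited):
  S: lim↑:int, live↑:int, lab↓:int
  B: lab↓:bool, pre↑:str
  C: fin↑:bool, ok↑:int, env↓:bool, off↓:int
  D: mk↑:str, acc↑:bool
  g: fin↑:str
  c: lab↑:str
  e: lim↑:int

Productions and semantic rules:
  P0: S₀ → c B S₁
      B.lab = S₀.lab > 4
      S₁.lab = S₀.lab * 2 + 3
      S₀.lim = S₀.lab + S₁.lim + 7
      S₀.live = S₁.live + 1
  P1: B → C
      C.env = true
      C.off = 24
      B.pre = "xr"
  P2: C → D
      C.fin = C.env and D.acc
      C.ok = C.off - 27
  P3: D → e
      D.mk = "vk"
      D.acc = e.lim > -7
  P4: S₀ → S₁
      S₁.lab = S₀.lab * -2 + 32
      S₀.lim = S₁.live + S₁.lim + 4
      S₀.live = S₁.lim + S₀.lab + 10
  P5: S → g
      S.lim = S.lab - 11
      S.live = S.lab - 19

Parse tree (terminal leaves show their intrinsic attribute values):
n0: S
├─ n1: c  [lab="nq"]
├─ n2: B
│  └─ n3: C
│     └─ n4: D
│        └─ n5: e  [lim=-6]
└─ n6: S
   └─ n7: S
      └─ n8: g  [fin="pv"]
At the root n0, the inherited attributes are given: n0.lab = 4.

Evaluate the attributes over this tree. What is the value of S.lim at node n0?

5

1. n0.lab = 4  [given at root]
2. n1.lab = "nq"  [terminal]
3. n2.lab = false  [S₀.lab > 4]
4. n3.env = true  [true]
5. n3.off = 24  [24]
6. n5.lim = -6  [terminal]
7. n4.mk = "vk"  ["vk"]
8. n4.acc = true  [e.lim > -7]
9. n3.fin = true  [C.env and D.acc]
10. n3.ok = -3  [C.off - 27]
11. n2.pre = "xr"  ["xr"]
12. n6.lab = 11  [S₀.lab * 2 + 3]
13. n7.lab = 10  [S₀.lab * -2 + 32]
14. n8.fin = "pv"  [terminal]
15. n7.lim = -1  [S.lab - 11]
16. n7.live = -9  [S.lab - 19]
17. n6.lim = -6  [S₁.live + S₁.lim + 4]
18. n6.live = 20  [S₁.lim + S₀.lab + 10]
19. n0.lim = 5  [S₀.lab + S₁.lim + 7]
20. n0.live = 21  [S₁.live + 1]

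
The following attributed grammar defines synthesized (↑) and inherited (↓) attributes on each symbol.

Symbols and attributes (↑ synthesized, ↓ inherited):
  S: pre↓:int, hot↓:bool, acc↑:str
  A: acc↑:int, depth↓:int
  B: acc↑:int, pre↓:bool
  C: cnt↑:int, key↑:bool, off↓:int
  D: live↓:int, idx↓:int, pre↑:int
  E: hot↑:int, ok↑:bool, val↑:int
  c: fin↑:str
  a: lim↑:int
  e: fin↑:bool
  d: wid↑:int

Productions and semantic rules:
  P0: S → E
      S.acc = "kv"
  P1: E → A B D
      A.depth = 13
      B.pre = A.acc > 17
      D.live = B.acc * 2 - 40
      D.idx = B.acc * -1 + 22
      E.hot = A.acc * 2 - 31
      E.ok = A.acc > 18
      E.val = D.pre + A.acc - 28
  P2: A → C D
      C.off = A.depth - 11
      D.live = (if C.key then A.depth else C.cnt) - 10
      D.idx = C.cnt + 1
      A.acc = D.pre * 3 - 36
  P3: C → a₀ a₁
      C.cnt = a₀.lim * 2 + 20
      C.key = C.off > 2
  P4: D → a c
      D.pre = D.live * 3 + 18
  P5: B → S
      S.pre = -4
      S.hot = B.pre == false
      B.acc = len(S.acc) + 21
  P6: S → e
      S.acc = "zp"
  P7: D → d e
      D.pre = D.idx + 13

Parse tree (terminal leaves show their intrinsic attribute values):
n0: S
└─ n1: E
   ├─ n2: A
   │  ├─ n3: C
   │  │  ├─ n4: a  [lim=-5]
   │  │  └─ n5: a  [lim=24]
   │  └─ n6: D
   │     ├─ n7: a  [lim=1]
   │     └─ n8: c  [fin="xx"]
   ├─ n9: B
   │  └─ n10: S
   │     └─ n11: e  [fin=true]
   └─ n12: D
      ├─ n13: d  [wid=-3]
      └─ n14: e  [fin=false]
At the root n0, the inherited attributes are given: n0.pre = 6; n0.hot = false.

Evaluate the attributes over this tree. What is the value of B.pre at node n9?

true

1. n0.pre = 6  [given at root]
2. n0.hot = false  [given at root]
3. n2.depth = 13  [13]
4. n3.off = 2  [A.depth - 11]
5. n4.lim = -5  [terminal]
6. n5.lim = 24  [terminal]
7. n3.cnt = 10  [a₀.lim * 2 + 20]
8. n3.key = false  [C.off > 2]
9. n6.live = 0  [(if C.key then A.depth else C.cnt) - 10]
10. n6.idx = 11  [C.cnt + 1]
11. n7.lim = 1  [terminal]
12. n8.fin = "xx"  [terminal]
13. n6.pre = 18  [D.live * 3 + 18]
14. n2.acc = 18  [D.pre * 3 - 36]
15. n9.pre = true  [A.acc > 17]
16. n10.pre = -4  [-4]
17. n10.hot = false  [B.pre == false]
18. n11.fin = true  [terminal]
19. n10.acc = "zp"  ["zp"]
20. n9.acc = 23  [len(S.acc) + 21]
21. n12.live = 6  [B.acc * 2 - 40]
22. n12.idx = -1  [B.acc * -1 + 22]
23. n13.wid = -3  [terminal]
24. n14.fin = false  [terminal]
25. n12.pre = 12  [D.idx + 13]
26. n1.hot = 5  [A.acc * 2 - 31]
27. n1.ok = false  [A.acc > 18]
28. n1.val = 2  [D.pre + A.acc - 28]
29. n0.acc = "kv"  ["kv"]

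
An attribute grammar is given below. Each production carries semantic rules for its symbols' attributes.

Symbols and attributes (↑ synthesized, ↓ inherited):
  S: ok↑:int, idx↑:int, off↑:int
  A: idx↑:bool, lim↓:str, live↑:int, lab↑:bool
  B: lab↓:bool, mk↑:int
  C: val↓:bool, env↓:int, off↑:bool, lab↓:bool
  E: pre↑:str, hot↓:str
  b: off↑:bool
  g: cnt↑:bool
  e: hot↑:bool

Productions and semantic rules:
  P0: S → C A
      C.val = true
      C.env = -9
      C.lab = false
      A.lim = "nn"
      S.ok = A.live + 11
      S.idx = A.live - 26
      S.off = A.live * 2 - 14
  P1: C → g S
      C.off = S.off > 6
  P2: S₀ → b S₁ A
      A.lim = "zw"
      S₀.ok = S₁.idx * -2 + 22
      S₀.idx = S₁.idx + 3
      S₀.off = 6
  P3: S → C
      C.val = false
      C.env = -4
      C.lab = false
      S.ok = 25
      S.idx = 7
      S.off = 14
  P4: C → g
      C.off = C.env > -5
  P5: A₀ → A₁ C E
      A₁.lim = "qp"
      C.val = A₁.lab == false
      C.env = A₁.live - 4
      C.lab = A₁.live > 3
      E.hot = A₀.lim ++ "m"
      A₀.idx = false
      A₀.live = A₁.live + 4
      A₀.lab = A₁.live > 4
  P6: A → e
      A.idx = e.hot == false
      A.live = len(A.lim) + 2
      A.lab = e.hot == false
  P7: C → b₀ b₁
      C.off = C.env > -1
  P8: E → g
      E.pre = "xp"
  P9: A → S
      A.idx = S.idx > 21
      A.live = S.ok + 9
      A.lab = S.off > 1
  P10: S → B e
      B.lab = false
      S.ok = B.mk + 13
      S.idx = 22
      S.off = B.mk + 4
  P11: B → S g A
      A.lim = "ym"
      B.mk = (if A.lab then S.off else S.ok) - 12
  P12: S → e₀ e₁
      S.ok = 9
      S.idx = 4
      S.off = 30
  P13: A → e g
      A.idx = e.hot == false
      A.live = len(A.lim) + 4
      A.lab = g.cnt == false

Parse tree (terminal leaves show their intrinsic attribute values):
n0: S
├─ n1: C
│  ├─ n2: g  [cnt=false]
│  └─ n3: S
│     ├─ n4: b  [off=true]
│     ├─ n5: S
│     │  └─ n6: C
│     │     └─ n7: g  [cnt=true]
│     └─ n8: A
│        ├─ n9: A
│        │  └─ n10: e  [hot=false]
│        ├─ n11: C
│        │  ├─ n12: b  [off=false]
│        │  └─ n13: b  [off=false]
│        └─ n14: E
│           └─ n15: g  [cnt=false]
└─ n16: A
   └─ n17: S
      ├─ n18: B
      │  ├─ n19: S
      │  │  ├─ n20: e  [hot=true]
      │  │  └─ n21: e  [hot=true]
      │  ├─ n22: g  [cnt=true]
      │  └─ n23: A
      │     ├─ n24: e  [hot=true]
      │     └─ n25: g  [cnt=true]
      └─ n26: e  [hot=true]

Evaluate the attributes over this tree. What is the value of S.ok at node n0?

1. n1.val = true  [true]
2. n1.env = -9  [-9]
3. n1.lab = false  [false]
4. n2.cnt = false  [terminal]
5. n4.off = true  [terminal]
6. n6.val = false  [false]
7. n6.env = -4  [-4]
8. n6.lab = false  [false]
9. n7.cnt = true  [terminal]
10. n6.off = true  [C.env > -5]
11. n5.ok = 25  [25]
12. n5.idx = 7  [7]
13. n5.off = 14  [14]
14. n8.lim = "zw"  ["zw"]
15. n9.lim = "qp"  ["qp"]
16. n10.hot = false  [terminal]
17. n9.idx = true  [e.hot == false]
18. n9.live = 4  [len(A.lim) + 2]
19. n9.lab = true  [e.hot == false]
20. n11.val = false  [A₁.lab == false]
21. n11.env = 0  [A₁.live - 4]
22. n11.lab = true  [A₁.live > 3]
23. n12.off = false  [terminal]
24. n13.off = false  [terminal]
25. n11.off = true  [C.env > -1]
26. n14.hot = "zwm"  [A₀.lim ++ "m"]
27. n15.cnt = false  [terminal]
28. n14.pre = "xp"  ["xp"]
29. n8.idx = false  [false]
30. n8.live = 8  [A₁.live + 4]
31. n8.lab = false  [A₁.live > 4]
32. n3.ok = 8  [S₁.idx * -2 + 22]
33. n3.idx = 10  [S₁.idx + 3]
34. n3.off = 6  [6]
35. n1.off = false  [S.off > 6]
36. n16.lim = "nn"  ["nn"]
37. n18.lab = false  [false]
38. n20.hot = true  [terminal]
39. n21.hot = true  [terminal]
40. n19.ok = 9  [9]
41. n19.idx = 4  [4]
42. n19.off = 30  [30]
43. n22.cnt = true  [terminal]
44. n23.lim = "ym"  ["ym"]
45. n24.hot = true  [terminal]
46. n25.cnt = true  [terminal]
47. n23.idx = false  [e.hot == false]
48. n23.live = 6  [len(A.lim) + 4]
49. n23.lab = false  [g.cnt == false]
50. n18.mk = -3  [(if A.lab then S.off else S.ok) - 12]
51. n26.hot = true  [terminal]
52. n17.ok = 10  [B.mk + 13]
53. n17.idx = 22  [22]
54. n17.off = 1  [B.mk + 4]
55. n16.idx = true  [S.idx > 21]
56. n16.live = 19  [S.ok + 9]
57. n16.lab = false  [S.off > 1]
58. n0.ok = 30  [A.live + 11]
59. n0.idx = -7  [A.live - 26]
60. n0.off = 24  [A.live * 2 - 14]

30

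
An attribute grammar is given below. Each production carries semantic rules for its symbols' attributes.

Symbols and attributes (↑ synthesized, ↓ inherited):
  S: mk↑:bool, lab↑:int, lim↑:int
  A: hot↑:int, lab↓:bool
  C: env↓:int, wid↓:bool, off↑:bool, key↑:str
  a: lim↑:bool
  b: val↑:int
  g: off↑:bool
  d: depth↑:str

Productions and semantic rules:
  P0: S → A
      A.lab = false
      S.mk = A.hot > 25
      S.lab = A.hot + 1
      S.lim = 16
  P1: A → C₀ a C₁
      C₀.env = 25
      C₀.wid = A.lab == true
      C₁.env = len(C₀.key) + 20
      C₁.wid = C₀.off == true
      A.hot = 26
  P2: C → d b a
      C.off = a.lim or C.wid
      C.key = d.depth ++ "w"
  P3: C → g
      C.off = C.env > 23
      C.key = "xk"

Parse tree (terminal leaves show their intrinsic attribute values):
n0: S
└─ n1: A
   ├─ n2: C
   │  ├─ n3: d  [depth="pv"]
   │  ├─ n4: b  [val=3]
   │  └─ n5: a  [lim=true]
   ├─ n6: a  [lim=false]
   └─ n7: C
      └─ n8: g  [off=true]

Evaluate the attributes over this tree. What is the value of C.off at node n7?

1. n1.lab = false  [false]
2. n2.env = 25  [25]
3. n2.wid = false  [A.lab == true]
4. n3.depth = "pv"  [terminal]
5. n4.val = 3  [terminal]
6. n5.lim = true  [terminal]
7. n2.off = true  [a.lim or C.wid]
8. n2.key = "pvw"  [d.depth ++ "w"]
9. n6.lim = false  [terminal]
10. n7.env = 23  [len(C₀.key) + 20]
11. n7.wid = true  [C₀.off == true]
12. n8.off = true  [terminal]
13. n7.off = false  [C.env > 23]
14. n7.key = "xk"  ["xk"]
15. n1.hot = 26  [26]
16. n0.mk = true  [A.hot > 25]
17. n0.lab = 27  [A.hot + 1]
18. n0.lim = 16  [16]

false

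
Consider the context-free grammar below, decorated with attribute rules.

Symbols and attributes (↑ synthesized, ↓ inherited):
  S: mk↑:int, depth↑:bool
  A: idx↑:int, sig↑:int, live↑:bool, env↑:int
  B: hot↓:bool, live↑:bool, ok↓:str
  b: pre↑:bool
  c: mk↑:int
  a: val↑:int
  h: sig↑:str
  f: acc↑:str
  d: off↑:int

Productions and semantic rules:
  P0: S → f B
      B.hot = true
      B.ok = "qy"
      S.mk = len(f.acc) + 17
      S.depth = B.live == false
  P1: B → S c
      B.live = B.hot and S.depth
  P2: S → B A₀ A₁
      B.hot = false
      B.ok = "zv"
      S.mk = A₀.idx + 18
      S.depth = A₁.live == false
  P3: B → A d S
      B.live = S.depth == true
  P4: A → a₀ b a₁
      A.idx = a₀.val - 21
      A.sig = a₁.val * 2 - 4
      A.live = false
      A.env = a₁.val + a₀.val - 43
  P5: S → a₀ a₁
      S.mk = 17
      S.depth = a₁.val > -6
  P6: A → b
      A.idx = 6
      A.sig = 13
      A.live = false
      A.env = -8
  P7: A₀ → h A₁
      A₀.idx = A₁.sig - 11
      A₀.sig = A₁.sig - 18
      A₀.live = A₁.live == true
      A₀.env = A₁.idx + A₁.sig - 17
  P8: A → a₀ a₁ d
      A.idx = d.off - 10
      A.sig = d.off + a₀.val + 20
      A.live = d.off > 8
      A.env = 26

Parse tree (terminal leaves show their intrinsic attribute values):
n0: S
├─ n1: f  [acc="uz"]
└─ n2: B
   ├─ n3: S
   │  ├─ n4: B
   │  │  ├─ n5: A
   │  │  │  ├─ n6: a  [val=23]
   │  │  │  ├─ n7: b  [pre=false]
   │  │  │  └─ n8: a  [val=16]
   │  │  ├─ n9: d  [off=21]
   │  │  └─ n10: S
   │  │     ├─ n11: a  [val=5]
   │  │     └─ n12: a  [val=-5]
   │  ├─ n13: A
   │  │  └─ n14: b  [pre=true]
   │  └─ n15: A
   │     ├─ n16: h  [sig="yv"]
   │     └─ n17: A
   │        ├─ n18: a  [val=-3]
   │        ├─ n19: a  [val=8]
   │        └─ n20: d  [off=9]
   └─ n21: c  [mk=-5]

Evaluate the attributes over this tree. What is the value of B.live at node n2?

1. n1.acc = "uz"  [terminal]
2. n2.hot = true  [true]
3. n2.ok = "qy"  ["qy"]
4. n4.hot = false  [false]
5. n4.ok = "zv"  ["zv"]
6. n6.val = 23  [terminal]
7. n7.pre = false  [terminal]
8. n8.val = 16  [terminal]
9. n5.idx = 2  [a₀.val - 21]
10. n5.sig = 28  [a₁.val * 2 - 4]
11. n5.live = false  [false]
12. n5.env = -4  [a₁.val + a₀.val - 43]
13. n9.off = 21  [terminal]
14. n11.val = 5  [terminal]
15. n12.val = -5  [terminal]
16. n10.mk = 17  [17]
17. n10.depth = true  [a₁.val > -6]
18. n4.live = true  [S.depth == true]
19. n14.pre = true  [terminal]
20. n13.idx = 6  [6]
21. n13.sig = 13  [13]
22. n13.live = false  [false]
23. n13.env = -8  [-8]
24. n16.sig = "yv"  [terminal]
25. n18.val = -3  [terminal]
26. n19.val = 8  [terminal]
27. n20.off = 9  [terminal]
28. n17.idx = -1  [d.off - 10]
29. n17.sig = 26  [d.off + a₀.val + 20]
30. n17.live = true  [d.off > 8]
31. n17.env = 26  [26]
32. n15.idx = 15  [A₁.sig - 11]
33. n15.sig = 8  [A₁.sig - 18]
34. n15.live = true  [A₁.live == true]
35. n15.env = 8  [A₁.idx + A₁.sig - 17]
36. n3.mk = 24  [A₀.idx + 18]
37. n3.depth = false  [A₁.live == false]
38. n21.mk = -5  [terminal]
39. n2.live = false  [B.hot and S.depth]
40. n0.mk = 19  [len(f.acc) + 17]
41. n0.depth = true  [B.live == false]

false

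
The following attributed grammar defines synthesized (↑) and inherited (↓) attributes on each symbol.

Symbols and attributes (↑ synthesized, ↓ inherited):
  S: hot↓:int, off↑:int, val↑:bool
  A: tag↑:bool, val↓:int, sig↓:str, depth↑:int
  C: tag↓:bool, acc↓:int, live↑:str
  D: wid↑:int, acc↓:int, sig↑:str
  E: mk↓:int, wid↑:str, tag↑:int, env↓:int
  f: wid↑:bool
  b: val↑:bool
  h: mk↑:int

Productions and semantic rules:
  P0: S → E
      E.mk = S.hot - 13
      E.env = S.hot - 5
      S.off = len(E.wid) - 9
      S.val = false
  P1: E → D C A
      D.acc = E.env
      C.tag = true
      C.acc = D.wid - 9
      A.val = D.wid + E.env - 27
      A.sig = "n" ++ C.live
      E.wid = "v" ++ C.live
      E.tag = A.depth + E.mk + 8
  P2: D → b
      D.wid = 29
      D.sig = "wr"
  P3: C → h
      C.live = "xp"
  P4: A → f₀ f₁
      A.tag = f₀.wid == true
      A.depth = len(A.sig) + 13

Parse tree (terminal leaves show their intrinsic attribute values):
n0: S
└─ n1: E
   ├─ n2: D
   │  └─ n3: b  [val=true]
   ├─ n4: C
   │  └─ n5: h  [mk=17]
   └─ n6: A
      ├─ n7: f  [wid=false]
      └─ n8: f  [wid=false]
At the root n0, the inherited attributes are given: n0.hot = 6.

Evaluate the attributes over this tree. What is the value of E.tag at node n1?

17

1. n0.hot = 6  [given at root]
2. n1.mk = -7  [S.hot - 13]
3. n1.env = 1  [S.hot - 5]
4. n2.acc = 1  [E.env]
5. n3.val = true  [terminal]
6. n2.wid = 29  [29]
7. n2.sig = "wr"  ["wr"]
8. n4.tag = true  [true]
9. n4.acc = 20  [D.wid - 9]
10. n5.mk = 17  [terminal]
11. n4.live = "xp"  ["xp"]
12. n6.val = 3  [D.wid + E.env - 27]
13. n6.sig = "nxp"  ["n" ++ C.live]
14. n7.wid = false  [terminal]
15. n8.wid = false  [terminal]
16. n6.tag = false  [f₀.wid == true]
17. n6.depth = 16  [len(A.sig) + 13]
18. n1.wid = "vxp"  ["v" ++ C.live]
19. n1.tag = 17  [A.depth + E.mk + 8]
20. n0.off = -6  [len(E.wid) - 9]
21. n0.val = false  [false]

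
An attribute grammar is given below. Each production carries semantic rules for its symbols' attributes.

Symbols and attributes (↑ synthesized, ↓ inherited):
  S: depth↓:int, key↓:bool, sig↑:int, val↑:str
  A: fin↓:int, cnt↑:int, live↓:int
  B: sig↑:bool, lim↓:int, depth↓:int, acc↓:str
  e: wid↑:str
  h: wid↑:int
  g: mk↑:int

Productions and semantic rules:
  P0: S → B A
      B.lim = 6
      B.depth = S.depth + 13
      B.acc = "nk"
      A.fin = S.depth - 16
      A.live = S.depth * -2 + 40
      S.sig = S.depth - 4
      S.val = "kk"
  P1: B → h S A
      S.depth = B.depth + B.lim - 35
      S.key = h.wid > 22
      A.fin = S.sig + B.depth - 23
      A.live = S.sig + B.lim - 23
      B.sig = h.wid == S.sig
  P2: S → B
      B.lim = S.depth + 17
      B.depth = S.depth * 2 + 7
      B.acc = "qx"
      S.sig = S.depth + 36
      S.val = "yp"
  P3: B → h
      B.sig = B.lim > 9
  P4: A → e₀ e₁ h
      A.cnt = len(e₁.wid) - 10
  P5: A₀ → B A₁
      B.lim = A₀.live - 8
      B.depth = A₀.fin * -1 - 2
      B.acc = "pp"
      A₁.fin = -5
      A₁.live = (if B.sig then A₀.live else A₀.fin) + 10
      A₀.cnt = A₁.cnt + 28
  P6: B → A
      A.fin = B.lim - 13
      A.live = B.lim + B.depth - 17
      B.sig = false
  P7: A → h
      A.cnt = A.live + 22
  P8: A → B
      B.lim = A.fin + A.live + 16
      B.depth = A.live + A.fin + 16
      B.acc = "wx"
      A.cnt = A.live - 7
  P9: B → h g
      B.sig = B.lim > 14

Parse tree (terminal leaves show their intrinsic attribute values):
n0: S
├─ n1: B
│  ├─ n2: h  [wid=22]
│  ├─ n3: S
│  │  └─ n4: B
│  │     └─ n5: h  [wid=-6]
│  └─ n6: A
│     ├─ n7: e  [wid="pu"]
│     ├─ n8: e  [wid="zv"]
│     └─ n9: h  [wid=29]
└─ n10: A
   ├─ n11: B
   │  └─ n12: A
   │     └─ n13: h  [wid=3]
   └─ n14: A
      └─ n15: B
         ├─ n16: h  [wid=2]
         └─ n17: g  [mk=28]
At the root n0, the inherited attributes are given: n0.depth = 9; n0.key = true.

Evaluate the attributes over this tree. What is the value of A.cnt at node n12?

24

1. n0.depth = 9  [given at root]
2. n0.key = true  [given at root]
3. n1.lim = 6  [6]
4. n1.depth = 22  [S.depth + 13]
5. n1.acc = "nk"  ["nk"]
6. n2.wid = 22  [terminal]
7. n3.depth = -7  [B.depth + B.lim - 35]
8. n3.key = false  [h.wid > 22]
9. n4.lim = 10  [S.depth + 17]
10. n4.depth = -7  [S.depth * 2 + 7]
11. n4.acc = "qx"  ["qx"]
12. n5.wid = -6  [terminal]
13. n4.sig = true  [B.lim > 9]
14. n3.sig = 29  [S.depth + 36]
15. n3.val = "yp"  ["yp"]
16. n6.fin = 28  [S.sig + B.depth - 23]
17. n6.live = 12  [S.sig + B.lim - 23]
18. n7.wid = "pu"  [terminal]
19. n8.wid = "zv"  [terminal]
20. n9.wid = 29  [terminal]
21. n6.cnt = -8  [len(e₁.wid) - 10]
22. n1.sig = false  [h.wid == S.sig]
23. n10.fin = -7  [S.depth - 16]
24. n10.live = 22  [S.depth * -2 + 40]
25. n11.lim = 14  [A₀.live - 8]
26. n11.depth = 5  [A₀.fin * -1 - 2]
27. n11.acc = "pp"  ["pp"]
28. n12.fin = 1  [B.lim - 13]
29. n12.live = 2  [B.lim + B.depth - 17]
30. n13.wid = 3  [terminal]
31. n12.cnt = 24  [A.live + 22]
32. n11.sig = false  [false]
33. n14.fin = -5  [-5]
34. n14.live = 3  [(if B.sig then A₀.live else A₀.fin) + 10]
35. n15.lim = 14  [A.fin + A.live + 16]
36. n15.depth = 14  [A.live + A.fin + 16]
37. n15.acc = "wx"  ["wx"]
38. n16.wid = 2  [terminal]
39. n17.mk = 28  [terminal]
40. n15.sig = false  [B.lim > 14]
41. n14.cnt = -4  [A.live - 7]
42. n10.cnt = 24  [A₁.cnt + 28]
43. n0.sig = 5  [S.depth - 4]
44. n0.val = "kk"  ["kk"]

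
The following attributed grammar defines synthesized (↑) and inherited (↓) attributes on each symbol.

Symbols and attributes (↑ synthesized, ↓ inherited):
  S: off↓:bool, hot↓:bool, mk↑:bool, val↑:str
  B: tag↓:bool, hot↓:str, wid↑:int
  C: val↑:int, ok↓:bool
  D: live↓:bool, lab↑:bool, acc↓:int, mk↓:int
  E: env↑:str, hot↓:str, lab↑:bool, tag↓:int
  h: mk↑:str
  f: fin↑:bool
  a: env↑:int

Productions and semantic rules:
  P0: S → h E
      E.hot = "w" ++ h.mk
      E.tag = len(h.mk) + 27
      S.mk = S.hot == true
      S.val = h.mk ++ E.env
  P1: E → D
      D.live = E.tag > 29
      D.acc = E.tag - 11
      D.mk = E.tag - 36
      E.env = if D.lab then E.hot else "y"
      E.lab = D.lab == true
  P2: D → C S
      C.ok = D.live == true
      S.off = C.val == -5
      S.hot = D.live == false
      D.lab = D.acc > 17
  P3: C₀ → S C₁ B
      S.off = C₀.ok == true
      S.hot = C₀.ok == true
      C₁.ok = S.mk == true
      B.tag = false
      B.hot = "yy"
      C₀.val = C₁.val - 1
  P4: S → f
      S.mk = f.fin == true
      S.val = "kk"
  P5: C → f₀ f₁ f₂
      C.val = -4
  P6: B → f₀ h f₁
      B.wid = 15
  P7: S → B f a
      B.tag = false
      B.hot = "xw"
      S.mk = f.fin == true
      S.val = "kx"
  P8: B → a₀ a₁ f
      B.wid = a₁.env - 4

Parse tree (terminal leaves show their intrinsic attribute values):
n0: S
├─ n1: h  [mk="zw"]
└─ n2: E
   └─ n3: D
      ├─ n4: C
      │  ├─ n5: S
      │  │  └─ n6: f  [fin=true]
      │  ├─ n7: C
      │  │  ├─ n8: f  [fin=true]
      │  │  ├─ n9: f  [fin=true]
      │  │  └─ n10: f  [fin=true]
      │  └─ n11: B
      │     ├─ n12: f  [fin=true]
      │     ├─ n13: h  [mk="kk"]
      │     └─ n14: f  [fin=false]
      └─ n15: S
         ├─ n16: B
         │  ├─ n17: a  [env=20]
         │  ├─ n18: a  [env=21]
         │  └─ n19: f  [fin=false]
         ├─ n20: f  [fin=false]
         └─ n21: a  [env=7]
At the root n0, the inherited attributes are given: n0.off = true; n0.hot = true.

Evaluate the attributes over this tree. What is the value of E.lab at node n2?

true

1. n0.off = true  [given at root]
2. n0.hot = true  [given at root]
3. n1.mk = "zw"  [terminal]
4. n2.hot = "wzw"  ["w" ++ h.mk]
5. n2.tag = 29  [len(h.mk) + 27]
6. n3.live = false  [E.tag > 29]
7. n3.acc = 18  [E.tag - 11]
8. n3.mk = -7  [E.tag - 36]
9. n4.ok = false  [D.live == true]
10. n5.off = false  [C₀.ok == true]
11. n5.hot = false  [C₀.ok == true]
12. n6.fin = true  [terminal]
13. n5.mk = true  [f.fin == true]
14. n5.val = "kk"  ["kk"]
15. n7.ok = true  [S.mk == true]
16. n8.fin = true  [terminal]
17. n9.fin = true  [terminal]
18. n10.fin = true  [terminal]
19. n7.val = -4  [-4]
20. n11.tag = false  [false]
21. n11.hot = "yy"  ["yy"]
22. n12.fin = true  [terminal]
23. n13.mk = "kk"  [terminal]
24. n14.fin = false  [terminal]
25. n11.wid = 15  [15]
26. n4.val = -5  [C₁.val - 1]
27. n15.off = true  [C.val == -5]
28. n15.hot = true  [D.live == false]
29. n16.tag = false  [false]
30. n16.hot = "xw"  ["xw"]
31. n17.env = 20  [terminal]
32. n18.env = 21  [terminal]
33. n19.fin = false  [terminal]
34. n16.wid = 17  [a₁.env - 4]
35. n20.fin = false  [terminal]
36. n21.env = 7  [terminal]
37. n15.mk = false  [f.fin == true]
38. n15.val = "kx"  ["kx"]
39. n3.lab = true  [D.acc > 17]
40. n2.env = "wzw"  [if D.lab then E.hot else "y"]
41. n2.lab = true  [D.lab == true]
42. n0.mk = true  [S.hot == true]
43. n0.val = "zwwzw"  [h.mk ++ E.env]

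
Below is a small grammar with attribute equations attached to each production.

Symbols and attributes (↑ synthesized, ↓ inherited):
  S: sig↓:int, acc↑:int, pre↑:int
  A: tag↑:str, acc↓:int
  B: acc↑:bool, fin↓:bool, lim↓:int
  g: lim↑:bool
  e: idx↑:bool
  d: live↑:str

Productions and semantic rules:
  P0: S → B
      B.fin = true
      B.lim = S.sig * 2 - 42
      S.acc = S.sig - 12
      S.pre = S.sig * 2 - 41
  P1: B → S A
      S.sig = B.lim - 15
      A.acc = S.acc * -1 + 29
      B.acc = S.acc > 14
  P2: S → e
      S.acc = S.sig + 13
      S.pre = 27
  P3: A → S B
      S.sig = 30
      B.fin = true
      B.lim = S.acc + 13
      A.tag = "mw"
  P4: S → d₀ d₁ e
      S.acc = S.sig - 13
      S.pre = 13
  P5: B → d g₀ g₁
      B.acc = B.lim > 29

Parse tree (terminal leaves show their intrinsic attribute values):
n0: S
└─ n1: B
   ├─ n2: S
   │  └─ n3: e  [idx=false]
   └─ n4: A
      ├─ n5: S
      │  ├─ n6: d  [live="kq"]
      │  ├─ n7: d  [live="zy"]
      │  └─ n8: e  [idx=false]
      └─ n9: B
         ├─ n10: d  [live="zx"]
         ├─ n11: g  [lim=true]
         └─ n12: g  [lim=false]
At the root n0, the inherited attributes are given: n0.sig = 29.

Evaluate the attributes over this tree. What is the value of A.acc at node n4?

1. n0.sig = 29  [given at root]
2. n1.fin = true  [true]
3. n1.lim = 16  [S.sig * 2 - 42]
4. n2.sig = 1  [B.lim - 15]
5. n3.idx = false  [terminal]
6. n2.acc = 14  [S.sig + 13]
7. n2.pre = 27  [27]
8. n4.acc = 15  [S.acc * -1 + 29]
9. n5.sig = 30  [30]
10. n6.live = "kq"  [terminal]
11. n7.live = "zy"  [terminal]
12. n8.idx = false  [terminal]
13. n5.acc = 17  [S.sig - 13]
14. n5.pre = 13  [13]
15. n9.fin = true  [true]
16. n9.lim = 30  [S.acc + 13]
17. n10.live = "zx"  [terminal]
18. n11.lim = true  [terminal]
19. n12.lim = false  [terminal]
20. n9.acc = true  [B.lim > 29]
21. n4.tag = "mw"  ["mw"]
22. n1.acc = false  [S.acc > 14]
23. n0.acc = 17  [S.sig - 12]
24. n0.pre = 17  [S.sig * 2 - 41]

15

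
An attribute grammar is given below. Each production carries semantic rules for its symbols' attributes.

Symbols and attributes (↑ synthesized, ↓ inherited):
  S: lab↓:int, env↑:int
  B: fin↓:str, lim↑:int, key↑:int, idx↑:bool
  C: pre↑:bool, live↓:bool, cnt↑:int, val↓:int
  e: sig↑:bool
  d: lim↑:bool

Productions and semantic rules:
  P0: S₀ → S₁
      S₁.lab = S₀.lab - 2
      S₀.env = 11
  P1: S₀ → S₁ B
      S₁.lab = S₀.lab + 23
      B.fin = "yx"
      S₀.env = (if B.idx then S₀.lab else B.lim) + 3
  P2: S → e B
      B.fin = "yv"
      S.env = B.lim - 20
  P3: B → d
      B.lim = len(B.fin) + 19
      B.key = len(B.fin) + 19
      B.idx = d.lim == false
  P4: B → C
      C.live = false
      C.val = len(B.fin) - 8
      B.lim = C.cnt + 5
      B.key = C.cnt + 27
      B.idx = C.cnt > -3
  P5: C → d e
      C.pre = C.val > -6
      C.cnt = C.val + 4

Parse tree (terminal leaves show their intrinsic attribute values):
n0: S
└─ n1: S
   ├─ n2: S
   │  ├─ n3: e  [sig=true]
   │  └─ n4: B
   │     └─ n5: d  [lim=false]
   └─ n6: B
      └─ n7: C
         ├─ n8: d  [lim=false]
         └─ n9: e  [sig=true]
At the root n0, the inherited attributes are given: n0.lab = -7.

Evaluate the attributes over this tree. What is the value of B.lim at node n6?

3

1. n0.lab = -7  [given at root]
2. n1.lab = -9  [S₀.lab - 2]
3. n2.lab = 14  [S₀.lab + 23]
4. n3.sig = true  [terminal]
5. n4.fin = "yv"  ["yv"]
6. n5.lim = false  [terminal]
7. n4.lim = 21  [len(B.fin) + 19]
8. n4.key = 21  [len(B.fin) + 19]
9. n4.idx = true  [d.lim == false]
10. n2.env = 1  [B.lim - 20]
11. n6.fin = "yx"  ["yx"]
12. n7.live = false  [false]
13. n7.val = -6  [len(B.fin) - 8]
14. n8.lim = false  [terminal]
15. n9.sig = true  [terminal]
16. n7.pre = false  [C.val > -6]
17. n7.cnt = -2  [C.val + 4]
18. n6.lim = 3  [C.cnt + 5]
19. n6.key = 25  [C.cnt + 27]
20. n6.idx = true  [C.cnt > -3]
21. n1.env = -6  [(if B.idx then S₀.lab else B.lim) + 3]
22. n0.env = 11  [11]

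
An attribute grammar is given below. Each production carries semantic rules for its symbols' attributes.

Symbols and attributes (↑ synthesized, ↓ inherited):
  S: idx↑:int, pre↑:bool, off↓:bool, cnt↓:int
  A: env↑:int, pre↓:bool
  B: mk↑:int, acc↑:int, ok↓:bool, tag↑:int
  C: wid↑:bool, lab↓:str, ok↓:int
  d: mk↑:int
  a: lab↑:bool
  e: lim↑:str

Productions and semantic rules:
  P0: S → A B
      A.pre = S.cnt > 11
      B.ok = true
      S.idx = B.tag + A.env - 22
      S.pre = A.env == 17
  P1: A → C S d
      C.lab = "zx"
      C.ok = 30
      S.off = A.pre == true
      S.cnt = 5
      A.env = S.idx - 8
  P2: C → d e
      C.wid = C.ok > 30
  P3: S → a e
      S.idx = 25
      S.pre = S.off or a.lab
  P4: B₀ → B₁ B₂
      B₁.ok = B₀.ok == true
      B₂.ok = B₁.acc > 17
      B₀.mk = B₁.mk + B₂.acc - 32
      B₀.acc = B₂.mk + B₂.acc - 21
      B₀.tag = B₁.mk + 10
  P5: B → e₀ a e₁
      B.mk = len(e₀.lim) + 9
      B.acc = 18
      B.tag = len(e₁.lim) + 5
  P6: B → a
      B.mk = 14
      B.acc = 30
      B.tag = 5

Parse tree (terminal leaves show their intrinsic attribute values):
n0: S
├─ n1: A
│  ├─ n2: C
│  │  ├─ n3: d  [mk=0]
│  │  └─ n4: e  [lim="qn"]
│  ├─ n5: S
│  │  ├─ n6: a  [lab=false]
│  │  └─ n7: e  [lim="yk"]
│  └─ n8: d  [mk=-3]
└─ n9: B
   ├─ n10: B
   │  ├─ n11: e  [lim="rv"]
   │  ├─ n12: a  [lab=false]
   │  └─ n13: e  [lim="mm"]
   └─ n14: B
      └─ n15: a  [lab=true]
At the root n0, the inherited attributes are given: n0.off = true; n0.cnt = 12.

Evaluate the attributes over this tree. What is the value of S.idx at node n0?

16

1. n0.off = true  [given at root]
2. n0.cnt = 12  [given at root]
3. n1.pre = true  [S.cnt > 11]
4. n2.lab = "zx"  ["zx"]
5. n2.ok = 30  [30]
6. n3.mk = 0  [terminal]
7. n4.lim = "qn"  [terminal]
8. n2.wid = false  [C.ok > 30]
9. n5.off = true  [A.pre == true]
10. n5.cnt = 5  [5]
11. n6.lab = false  [terminal]
12. n7.lim = "yk"  [terminal]
13. n5.idx = 25  [25]
14. n5.pre = true  [S.off or a.lab]
15. n8.mk = -3  [terminal]
16. n1.env = 17  [S.idx - 8]
17. n9.ok = true  [true]
18. n10.ok = true  [B₀.ok == true]
19. n11.lim = "rv"  [terminal]
20. n12.lab = false  [terminal]
21. n13.lim = "mm"  [terminal]
22. n10.mk = 11  [len(e₀.lim) + 9]
23. n10.acc = 18  [18]
24. n10.tag = 7  [len(e₁.lim) + 5]
25. n14.ok = true  [B₁.acc > 17]
26. n15.lab = true  [terminal]
27. n14.mk = 14  [14]
28. n14.acc = 30  [30]
29. n14.tag = 5  [5]
30. n9.mk = 9  [B₁.mk + B₂.acc - 32]
31. n9.acc = 23  [B₂.mk + B₂.acc - 21]
32. n9.tag = 21  [B₁.mk + 10]
33. n0.idx = 16  [B.tag + A.env - 22]
34. n0.pre = true  [A.env == 17]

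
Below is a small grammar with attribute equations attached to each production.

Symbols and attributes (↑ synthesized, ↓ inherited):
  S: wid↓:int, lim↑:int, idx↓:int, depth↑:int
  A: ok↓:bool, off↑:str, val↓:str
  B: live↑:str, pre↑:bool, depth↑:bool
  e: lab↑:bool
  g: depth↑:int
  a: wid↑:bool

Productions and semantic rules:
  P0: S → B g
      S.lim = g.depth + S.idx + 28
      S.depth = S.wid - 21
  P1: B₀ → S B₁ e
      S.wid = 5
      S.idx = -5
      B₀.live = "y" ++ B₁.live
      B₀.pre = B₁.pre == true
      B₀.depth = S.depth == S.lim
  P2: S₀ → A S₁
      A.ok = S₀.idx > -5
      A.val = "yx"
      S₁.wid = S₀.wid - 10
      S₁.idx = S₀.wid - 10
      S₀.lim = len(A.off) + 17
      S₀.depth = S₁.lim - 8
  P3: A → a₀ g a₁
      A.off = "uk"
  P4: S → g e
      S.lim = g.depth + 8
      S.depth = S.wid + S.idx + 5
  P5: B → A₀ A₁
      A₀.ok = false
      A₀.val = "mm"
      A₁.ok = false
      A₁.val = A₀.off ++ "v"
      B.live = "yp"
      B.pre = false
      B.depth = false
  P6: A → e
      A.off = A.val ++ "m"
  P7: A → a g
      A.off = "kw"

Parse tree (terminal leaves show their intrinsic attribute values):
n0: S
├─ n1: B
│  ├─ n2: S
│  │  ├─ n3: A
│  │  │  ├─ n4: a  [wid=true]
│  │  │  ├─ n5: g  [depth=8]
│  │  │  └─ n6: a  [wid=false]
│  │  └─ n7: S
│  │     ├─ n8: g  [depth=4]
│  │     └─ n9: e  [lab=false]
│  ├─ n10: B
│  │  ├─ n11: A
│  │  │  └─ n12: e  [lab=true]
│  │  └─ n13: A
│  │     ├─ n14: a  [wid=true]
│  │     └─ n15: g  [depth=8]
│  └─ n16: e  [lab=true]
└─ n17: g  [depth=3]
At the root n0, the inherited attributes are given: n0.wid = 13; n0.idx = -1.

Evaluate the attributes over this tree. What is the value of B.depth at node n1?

false

1. n0.wid = 13  [given at root]
2. n0.idx = -1  [given at root]
3. n2.wid = 5  [5]
4. n2.idx = -5  [-5]
5. n3.ok = false  [S₀.idx > -5]
6. n3.val = "yx"  ["yx"]
7. n4.wid = true  [terminal]
8. n5.depth = 8  [terminal]
9. n6.wid = false  [terminal]
10. n3.off = "uk"  ["uk"]
11. n7.wid = -5  [S₀.wid - 10]
12. n7.idx = -5  [S₀.wid - 10]
13. n8.depth = 4  [terminal]
14. n9.lab = false  [terminal]
15. n7.lim = 12  [g.depth + 8]
16. n7.depth = -5  [S.wid + S.idx + 5]
17. n2.lim = 19  [len(A.off) + 17]
18. n2.depth = 4  [S₁.lim - 8]
19. n11.ok = false  [false]
20. n11.val = "mm"  ["mm"]
21. n12.lab = true  [terminal]
22. n11.off = "mmm"  [A.val ++ "m"]
23. n13.ok = false  [false]
24. n13.val = "mmmv"  [A₀.off ++ "v"]
25. n14.wid = true  [terminal]
26. n15.depth = 8  [terminal]
27. n13.off = "kw"  ["kw"]
28. n10.live = "yp"  ["yp"]
29. n10.pre = false  [false]
30. n10.depth = false  [false]
31. n16.lab = true  [terminal]
32. n1.live = "yyp"  ["y" ++ B₁.live]
33. n1.pre = false  [B₁.pre == true]
34. n1.depth = false  [S.depth == S.lim]
35. n17.depth = 3  [terminal]
36. n0.lim = 30  [g.depth + S.idx + 28]
37. n0.depth = -8  [S.wid - 21]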